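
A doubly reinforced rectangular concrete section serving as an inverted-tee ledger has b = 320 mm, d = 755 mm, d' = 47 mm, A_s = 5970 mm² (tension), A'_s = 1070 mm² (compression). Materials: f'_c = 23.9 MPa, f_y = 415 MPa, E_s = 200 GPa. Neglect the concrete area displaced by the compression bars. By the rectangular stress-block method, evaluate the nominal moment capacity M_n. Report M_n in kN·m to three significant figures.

M_n ≈ 1530 kN·m

Assume both tension and compression steel yield.
Net tension couple steel: A_s − A'_s = 4900 mm².
a = (A_s − A'_s) f_y / (0.85 f'_c b) = 2033500/(0.85 × 23.9 × 320) = 312.81 mm.
c = a/β₁ = 312.81/0.85 = 368.01 mm; ε'_s = 0.003(c − d')/c = 0.0026 ≥ f_y/E_s = 0.0021, so compression steel does yield.
M_n = (A_s − A'_s) f_y (d − a/2) + A'_s f_y (d − d') = [2033500 × (755 − 156.405) + 444050 × (755 − 47)] × 10⁻⁶ = 1217.24 + 314.39 = 1531.63 kN·m.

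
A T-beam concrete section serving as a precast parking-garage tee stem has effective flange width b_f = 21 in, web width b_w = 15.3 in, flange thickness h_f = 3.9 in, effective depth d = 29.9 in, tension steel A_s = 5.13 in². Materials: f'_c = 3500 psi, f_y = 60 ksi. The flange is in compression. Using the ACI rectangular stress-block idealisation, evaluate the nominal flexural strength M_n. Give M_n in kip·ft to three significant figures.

Tension: T = A_s f_y = 5.13 × 60 = 307.8 kips.
Try a within the flange: a = T/(0.85 f'_c b_f) = 307.8/(0.85 × 3.5 × 21) = 4.927 in.
a = 4.927 > h_f = 3.9 in: the block extends into the web. Split into flange-overhang and web parts.
C_f = 0.85 f'_c (b_f − b_w) h_f = 0.85 × 3.5 × (21 − 15.3) × 3.9 = 66.1 kips.
Remaining web compression depth: a_w = (T − C_f)/(0.85 f'_c b_w) = (307.8 − 66.1)/(0.85 × 3.5 × 15.3) = 5.310 in.
M_n = C_f(d − h_f/2) + (T − C_f)(d − a_w/2) = 66.1 × (29.9 − 1.95) + 241.7 × (29.9 − 2.655) = 1847.5 + 6585.1 = 8432.6 kip·in.
M_n = 8432.6/12 = 702.72 kip·ft.

M_n ≈ 703 kip·ft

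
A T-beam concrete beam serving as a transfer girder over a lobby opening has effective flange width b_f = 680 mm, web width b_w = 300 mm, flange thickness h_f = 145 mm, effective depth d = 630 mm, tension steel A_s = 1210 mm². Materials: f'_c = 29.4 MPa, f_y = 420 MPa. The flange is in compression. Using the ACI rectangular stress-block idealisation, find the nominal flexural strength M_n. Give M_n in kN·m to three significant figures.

M_n ≈ 313 kN·m

Tension: T = A_s f_y = 1210 × 420 = 508200 N.
Try a within the flange: a = T/(0.85 f'_c b_f) = 508200/(0.85 × 29.4 × 680) = 29.91 mm.
Since a = 29.91 ≤ h_f = 145 mm, the stress block lies entirely in the flange; analyse as a rectangular beam of width b_f.
M_n = T(d − a/2) = 508200 × (630 − 14.955) = 312.57 × 10⁶ N·mm.
M_n = 312.57 kN·m.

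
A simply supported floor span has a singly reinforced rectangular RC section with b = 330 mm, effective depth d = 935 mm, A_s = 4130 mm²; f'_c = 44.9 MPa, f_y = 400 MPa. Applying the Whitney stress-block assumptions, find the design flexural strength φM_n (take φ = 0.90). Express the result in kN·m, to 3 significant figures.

T = A_s f_y = 4130 × 400 = 1652000 N = 1652 kN.
From C = T: a = T/(0.85 f'_c b) = 1652000/(0.85 × 44.9 × 330) = 131.17 mm.
M_n = T(d − a/2) = 1652 kN × (935 − 65.585) mm = 1436.27 kN·m.
φM_n = 0.90 × 1436.27 = 1292.64 kN·m.

φM_n ≈ 1290 kN·m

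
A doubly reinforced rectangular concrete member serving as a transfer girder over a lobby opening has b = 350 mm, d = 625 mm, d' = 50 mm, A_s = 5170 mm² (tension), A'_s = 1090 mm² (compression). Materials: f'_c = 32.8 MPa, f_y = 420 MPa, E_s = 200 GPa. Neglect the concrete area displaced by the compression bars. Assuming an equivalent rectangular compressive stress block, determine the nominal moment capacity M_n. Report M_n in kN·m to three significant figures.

Assume both tension and compression steel yield.
Net tension couple steel: A_s − A'_s = 4080 mm².
a = (A_s − A'_s) f_y / (0.85 f'_c b) = 1713600/(0.85 × 32.8 × 350) = 175.61 mm.
c = a/β₁ = 175.61/0.816 = 215.21 mm; ε'_s = 0.003(c − d')/c = 0.0023 ≥ f_y/E_s = 0.0021, so compression steel does yield.
M_n = (A_s − A'_s) f_y (d − a/2) + A'_s f_y (d − d') = [1713600 × (625 − 87.805) + 457800 × (625 − 50)] × 10⁻⁶ = 920.54 + 263.24 = 1183.78 kN·m.

M_n ≈ 1180 kN·m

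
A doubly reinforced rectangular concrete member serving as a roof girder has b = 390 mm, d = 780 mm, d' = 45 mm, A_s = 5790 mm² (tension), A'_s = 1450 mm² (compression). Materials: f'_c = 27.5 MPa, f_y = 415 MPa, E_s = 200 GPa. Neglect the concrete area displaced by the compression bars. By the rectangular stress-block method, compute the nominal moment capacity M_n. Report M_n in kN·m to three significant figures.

Assume both tension and compression steel yield.
Net tension couple steel: A_s − A'_s = 4340 mm².
a = (A_s − A'_s) f_y / (0.85 f'_c b) = 1801100/(0.85 × 27.5 × 390) = 197.57 mm.
c = a/β₁ = 197.57/0.85 = 232.44 mm; ε'_s = 0.003(c − d')/c = 0.0024 ≥ f_y/E_s = 0.0021, so compression steel does yield.
M_n = (A_s − A'_s) f_y (d − a/2) + A'_s f_y (d − d') = [1801100 × (780 − 98.785) + 601750 × (780 − 45)] × 10⁻⁶ = 1226.94 + 442.29 = 1669.23 kN·m.

M_n ≈ 1670 kN·m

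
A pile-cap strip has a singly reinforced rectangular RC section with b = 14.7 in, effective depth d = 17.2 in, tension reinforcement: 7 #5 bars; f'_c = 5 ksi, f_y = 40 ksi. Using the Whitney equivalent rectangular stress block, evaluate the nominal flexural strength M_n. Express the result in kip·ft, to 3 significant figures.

M_n ≈ 119 kip·ft

A_s = 7 × 0.31 = 2.17 in².
T = A_s f_y = 2.17 × 40 = 86.8 kips.
a = T/(0.85 f'_c b) = 86.8/(0.85 × 5 × 14.7) = 1.389 in.
M_n = T(d − a/2) = 86.8 × (17.2 − 0.6945) = 1432.7 kip·in = 1432.7/12 = 119.39 kip·ft.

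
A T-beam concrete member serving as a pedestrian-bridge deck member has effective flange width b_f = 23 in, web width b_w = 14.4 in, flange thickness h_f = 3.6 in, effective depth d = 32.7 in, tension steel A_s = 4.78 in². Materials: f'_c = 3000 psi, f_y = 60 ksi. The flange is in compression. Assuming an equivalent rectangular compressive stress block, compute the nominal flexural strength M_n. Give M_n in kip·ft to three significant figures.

Tension: T = A_s f_y = 4.78 × 60 = 286.8 kips.
Try a within the flange: a = T/(0.85 f'_c b_f) = 286.8/(0.85 × 3 × 23) = 4.890 in.
a = 4.890 > h_f = 3.6 in: the block extends into the web. Split into flange-overhang and web parts.
C_f = 0.85 f'_c (b_f − b_w) h_f = 0.85 × 3 × (23 − 14.4) × 3.6 = 78.9 kips.
Remaining web compression depth: a_w = (T − C_f)/(0.85 f'_c b_w) = (286.8 − 78.9)/(0.85 × 3 × 14.4) = 5.662 in.
M_n = C_f(d − h_f/2) + (T − C_f)(d − a_w/2) = 78.9 × (32.7 − 1.8) + 207.9 × (32.7 − 2.831) = 2438.0 + 6209.8 = 8647.8 kip·in.
M_n = 8647.8/12 = 720.65 kip·ft.

M_n ≈ 721 kip·ft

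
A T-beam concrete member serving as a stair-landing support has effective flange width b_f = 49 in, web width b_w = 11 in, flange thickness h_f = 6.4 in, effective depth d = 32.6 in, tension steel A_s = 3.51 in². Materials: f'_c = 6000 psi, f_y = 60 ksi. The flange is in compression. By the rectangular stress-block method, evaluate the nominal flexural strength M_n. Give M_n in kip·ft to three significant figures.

Tension: T = A_s f_y = 3.51 × 60 = 210.6 kips.
Try a within the flange: a = T/(0.85 f'_c b_f) = 210.6/(0.85 × 6 × 49) = 0.843 in.
Since a = 0.843 ≤ h_f = 6.4 in, the stress block lies entirely in the flange; analyse as a rectangular beam of width b_f.
M_n = T(d − a/2) = 210.6 × (32.6 − 0.4215) = 6776.8 kip·in.
M_n = 6776.8/12 = 564.73 kip·ft.

M_n ≈ 565 kip·ft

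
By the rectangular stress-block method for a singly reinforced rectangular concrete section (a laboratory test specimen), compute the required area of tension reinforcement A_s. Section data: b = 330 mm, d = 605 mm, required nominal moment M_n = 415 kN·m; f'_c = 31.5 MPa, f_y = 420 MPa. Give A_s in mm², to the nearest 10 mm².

A_s ≈ 1750 mm²

With M_n = 0.85 f'_c a b (d − a/2), solve the quadratic for a:
a = d − √(d² − 2M_n/(0.85 f'_c b)) = 605 − √(605² − 2 × 415×10⁶/(0.85 × 31.5 × 330)) = 83.38 mm.
A_s = 0.85 f'_c a b / f_y = 0.85 × 31.5 × 83.38 × 330 / 420 = 1754.1 mm².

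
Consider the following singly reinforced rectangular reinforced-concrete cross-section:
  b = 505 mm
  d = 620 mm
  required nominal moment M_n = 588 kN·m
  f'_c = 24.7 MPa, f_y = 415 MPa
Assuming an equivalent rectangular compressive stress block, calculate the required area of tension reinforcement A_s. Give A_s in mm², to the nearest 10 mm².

A_s ≈ 2480 mm²

With M_n = 0.85 f'_c a b (d − a/2), solve the quadratic for a:
a = d − √(d² − 2M_n/(0.85 f'_c b)) = 620 − √(620² − 2 × 588×10⁶/(0.85 × 24.7 × 505)) = 97.04 mm.
A_s = 0.85 f'_c a b / f_y = 0.85 × 24.7 × 97.04 × 505 / 415 = 2479.2 mm².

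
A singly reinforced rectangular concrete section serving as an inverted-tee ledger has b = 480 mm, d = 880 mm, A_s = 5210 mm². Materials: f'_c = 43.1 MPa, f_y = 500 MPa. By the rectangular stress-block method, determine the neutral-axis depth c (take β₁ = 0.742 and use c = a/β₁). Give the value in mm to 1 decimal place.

T = A_s f_y = 5210 × 500 = 2605000 N = 2605 kN.
Setting C = 0.85 f'_c a b equal to T: a = 2605000/(0.85 × 43.1 × 480) = 148.139 mm.
With β₁ = 0.742, c = a/β₁ = 148.139/0.742 = 199.6 mm.

c ≈ 199.6 mm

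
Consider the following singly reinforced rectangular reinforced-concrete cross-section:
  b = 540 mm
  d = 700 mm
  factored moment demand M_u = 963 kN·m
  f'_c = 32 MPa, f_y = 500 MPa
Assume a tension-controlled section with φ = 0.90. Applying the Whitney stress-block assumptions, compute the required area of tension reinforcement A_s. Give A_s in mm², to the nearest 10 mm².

A_s ≈ 3330 mm²

M_n = M_u/φ = 963/0.90 = 1070 kN·m.
With M_n = 0.85 f'_c a b (d − a/2), solve the quadratic for a:
a = d − √(d² − 2M_n/(0.85 f'_c b)) = 700 − √(700² − 2 × 1070×10⁶/(0.85 × 32 × 540)) = 113.23 mm.
A_s = 0.85 f'_c a b / f_y = 0.85 × 32 × 113.23 × 540 / 500 = 3326.2 mm².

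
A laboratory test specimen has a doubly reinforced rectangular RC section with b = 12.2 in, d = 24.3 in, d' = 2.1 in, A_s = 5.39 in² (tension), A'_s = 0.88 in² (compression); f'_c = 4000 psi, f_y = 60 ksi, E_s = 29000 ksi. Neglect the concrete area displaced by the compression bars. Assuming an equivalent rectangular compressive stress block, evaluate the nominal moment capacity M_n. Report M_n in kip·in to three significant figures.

Assume both steels yield.
a = (A_s − A'_s) f_y/(0.85 f'_c b) = (5.39 − 0.88) × 60/(0.85 × 4 × 12.2) = 6.524 in.
c = a/β₁ = 6.524/0.85 = 7.675 in; ε'_s = 0.003(c − d')/c = 0.0022 ≥ ε_y = 0.0021, so the compression steel yields.
M_n = (A_s − A'_s) f_y (d − a/2) + A'_s f_y (d − d') = 270.6 × (24.3 − 3.262) + 52.8 × (24.3 − 2.1) = 5692.9 + 1172.2 = 6865.1 kip·in.

M_n ≈ 6870 kip·in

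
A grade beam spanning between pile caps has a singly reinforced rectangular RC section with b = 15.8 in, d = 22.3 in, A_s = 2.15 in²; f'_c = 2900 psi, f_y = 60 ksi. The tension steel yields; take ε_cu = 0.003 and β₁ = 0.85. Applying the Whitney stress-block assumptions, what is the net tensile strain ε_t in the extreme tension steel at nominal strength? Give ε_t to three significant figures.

a = A_s f_y/(0.85 f'_c b) = 3.312 in.
β₁ = 0.85, so c = a/β₁ = 3.312/0.85 = 3.896 in.
From the linear strain diagram with ε_cu = 0.003: ε_t = 0.003 (d − c)/c = 0.003 × (22.3 − 3.896)/3.896 = 0.0142.
Since ε_t ≥ 0.005, the section is tension-controlled.

ε_t ≈ 0.0142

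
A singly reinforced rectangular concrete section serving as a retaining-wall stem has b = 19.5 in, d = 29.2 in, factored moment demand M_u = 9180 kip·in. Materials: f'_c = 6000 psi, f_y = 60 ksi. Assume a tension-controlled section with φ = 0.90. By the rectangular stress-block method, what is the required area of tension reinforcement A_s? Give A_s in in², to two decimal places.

M_n = M_u/φ = 9180/0.90 = 10200 kip·in.
From M_n = 0.85 f'_c a b (d − a/2):
a = d − √(d² − 2M_n/(0.85 f'_c b)) = 29.2 − √(29.2² − 2 × 10200/(0.85 × 6 × 19.5)) = 3.754 in.
A_s = 0.85 f'_c a b / f_y = 0.85 × 6 × 3.754 × 19.5 / 60 = 6.222 in².

A_s ≈ 6.22 in²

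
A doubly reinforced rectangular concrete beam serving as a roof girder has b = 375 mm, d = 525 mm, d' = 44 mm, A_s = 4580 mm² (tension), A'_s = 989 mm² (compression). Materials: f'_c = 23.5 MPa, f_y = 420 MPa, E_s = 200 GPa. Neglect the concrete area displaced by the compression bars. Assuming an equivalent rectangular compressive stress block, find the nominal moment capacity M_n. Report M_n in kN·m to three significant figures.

M_n ≈ 840 kN·m

Assume both tension and compression steel yield.
Net tension couple steel: A_s − A'_s = 3591 mm².
a = (A_s − A'_s) f_y / (0.85 f'_c b) = 1508220/(0.85 × 23.5 × 375) = 201.35 mm.
c = a/β₁ = 201.35/0.85 = 236.88 mm; ε'_s = 0.003(c − d')/c = 0.0024 ≥ f_y/E_s = 0.0021, so compression steel does yield.
M_n = (A_s − A'_s) f_y (d − a/2) + A'_s f_y (d − d') = [1508220 × (525 − 100.675) + 415380 × (525 − 44)] × 10⁻⁶ = 639.98 + 199.80 = 839.78 kN·m.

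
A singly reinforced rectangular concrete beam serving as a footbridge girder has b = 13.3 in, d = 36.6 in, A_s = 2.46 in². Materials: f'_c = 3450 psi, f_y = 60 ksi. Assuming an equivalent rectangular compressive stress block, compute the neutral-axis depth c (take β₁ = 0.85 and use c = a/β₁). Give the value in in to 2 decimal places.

T = A_s f_y = 2.46 × 60 = 147.6 kips.
a = T/(0.85 f'_c b) = 147.6/(0.85 × 3.45 × 13.3) = 3.7844 in.
With β₁ = 0.85, c = a/β₁ = 3.7844/0.85 = 4.45 in.

c ≈ 4.45 in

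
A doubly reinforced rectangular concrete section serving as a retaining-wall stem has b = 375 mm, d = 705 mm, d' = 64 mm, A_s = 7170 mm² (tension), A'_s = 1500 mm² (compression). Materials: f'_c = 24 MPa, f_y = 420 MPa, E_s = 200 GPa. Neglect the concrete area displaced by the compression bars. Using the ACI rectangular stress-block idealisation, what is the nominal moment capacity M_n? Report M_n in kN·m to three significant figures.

M_n ≈ 1710 kN·m

Assume both tension and compression steel yield.
Net tension couple steel: A_s − A'_s = 5670 mm².
a = (A_s − A'_s) f_y / (0.85 f'_c b) = 2381400/(0.85 × 24 × 375) = 311.29 mm.
c = a/β₁ = 311.29/0.85 = 366.22 mm; ε'_s = 0.003(c − d')/c = 0.0025 ≥ f_y/E_s = 0.0021, so compression steel does yield.
M_n = (A_s − A'_s) f_y (d − a/2) + A'_s f_y (d − d') = [2381400 × (705 − 155.645) + 630000 × (705 − 64)] × 10⁻⁶ = 1308.23 + 403.83 = 1712.06 kN·m.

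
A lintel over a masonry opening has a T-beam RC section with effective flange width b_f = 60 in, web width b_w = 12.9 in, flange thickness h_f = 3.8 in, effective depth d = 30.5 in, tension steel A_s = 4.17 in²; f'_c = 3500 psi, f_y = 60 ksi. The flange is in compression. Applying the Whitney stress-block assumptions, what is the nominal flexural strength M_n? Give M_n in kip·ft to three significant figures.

Tension: T = A_s f_y = 4.17 × 60 = 250.2 kips.
Try a within the flange: a = T/(0.85 f'_c b_f) = 250.2/(0.85 × 3.5 × 60) = 1.402 in.
Since a = 1.402 ≤ h_f = 3.8 in, the stress block lies entirely in the flange; analyse as a rectangular beam of width b_f.
M_n = T(d − a/2) = 250.2 × (30.5 − 0.701) = 7455.7 kip·in.
M_n = 7455.7/12 = 621.31 kip·ft.

M_n ≈ 621 kip·ft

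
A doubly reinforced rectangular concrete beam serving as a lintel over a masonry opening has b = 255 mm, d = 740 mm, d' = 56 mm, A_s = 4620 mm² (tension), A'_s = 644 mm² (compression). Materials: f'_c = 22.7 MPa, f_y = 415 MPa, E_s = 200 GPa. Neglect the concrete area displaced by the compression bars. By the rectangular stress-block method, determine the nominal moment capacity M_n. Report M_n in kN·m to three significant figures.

M_n ≈ 1130 kN·m

Assume both tension and compression steel yield.
Net tension couple steel: A_s − A'_s = 3976 mm².
a = (A_s − A'_s) f_y / (0.85 f'_c b) = 1650040/(0.85 × 22.7 × 255) = 335.36 mm.
c = a/β₁ = 335.36/0.85 = 394.54 mm; ε'_s = 0.003(c − d')/c = 0.0026 ≥ f_y/E_s = 0.0021, so compression steel does yield.
M_n = (A_s − A'_s) f_y (d − a/2) + A'_s f_y (d − d') = [1650040 × (740 − 167.68) + 267260 × (740 − 56)] × 10⁻⁶ = 944.35 + 182.81 = 1127.16 kN·m.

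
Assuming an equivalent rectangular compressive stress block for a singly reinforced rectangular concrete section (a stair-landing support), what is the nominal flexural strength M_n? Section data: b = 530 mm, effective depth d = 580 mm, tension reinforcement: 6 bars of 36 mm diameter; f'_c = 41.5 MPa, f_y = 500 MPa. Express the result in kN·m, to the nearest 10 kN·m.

M_n ≈ 1520 kN·m

A_s = 6 × 1018 = 6108 mm².
T = A_s f_y = 6108 × 500 = 3054000 N = 3054 kN.
From C = T: a = T/(0.85 f'_c b) = 3054000/(0.85 × 41.5 × 530) = 163.35 mm.
M_n = T(d − a/2) = 3054 kN × (580 − 81.675) mm = 1521.88 kN·m.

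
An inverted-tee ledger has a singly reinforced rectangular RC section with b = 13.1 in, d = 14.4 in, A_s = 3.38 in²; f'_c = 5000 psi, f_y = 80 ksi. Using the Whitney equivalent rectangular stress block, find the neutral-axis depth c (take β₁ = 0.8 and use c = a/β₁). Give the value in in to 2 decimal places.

T = A_s f_y = 3.38 × 80 = 270.4 kips.
a = T/(0.85 f'_c b) = 270.4/(0.85 × 5 × 13.1) = 4.8568 in.
With β₁ = 0.8, c = a/β₁ = 4.8568/0.8 = 6.07 in.

c ≈ 6.07 in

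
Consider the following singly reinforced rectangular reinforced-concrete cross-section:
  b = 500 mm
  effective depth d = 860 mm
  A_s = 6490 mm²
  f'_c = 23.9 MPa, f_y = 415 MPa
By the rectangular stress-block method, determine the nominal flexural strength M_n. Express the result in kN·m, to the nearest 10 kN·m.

T = A_s f_y = 6490 × 415 = 2693350 N = 2693.35 kN.
From C = T: a = T/(0.85 f'_c b) = 2693350/(0.85 × 23.9 × 500) = 265.16 mm.
M_n = T(d − a/2) = 2693.35 kN × (860 − 132.58) mm = 1959.20 kN·m.

M_n ≈ 1960 kN·m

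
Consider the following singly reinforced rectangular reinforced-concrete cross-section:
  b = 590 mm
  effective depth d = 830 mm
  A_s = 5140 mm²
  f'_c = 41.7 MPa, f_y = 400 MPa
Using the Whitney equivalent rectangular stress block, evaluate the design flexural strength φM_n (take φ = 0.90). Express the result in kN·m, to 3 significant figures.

T = A_s f_y = 5140 × 400 = 2056000 N = 2056 kN.
From C = T: a = T/(0.85 f'_c b) = 2056000/(0.85 × 41.7 × 590) = 98.31 mm.
M_n = T(d − a/2) = 2056 kN × (830 − 49.155) mm = 1605.42 kN·m.
φM_n = 0.90 × 1605.42 = 1444.88 kN·m.

φM_n ≈ 1440 kN·m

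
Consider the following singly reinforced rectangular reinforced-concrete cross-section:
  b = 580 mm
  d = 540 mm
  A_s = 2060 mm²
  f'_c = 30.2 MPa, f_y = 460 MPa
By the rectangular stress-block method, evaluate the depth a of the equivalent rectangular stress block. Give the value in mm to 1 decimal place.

T = A_s f_y = 2060 × 460 = 947600 N = 947.6 kN.
Setting C = 0.85 f'_c a b equal to T: a = 947600/(0.85 × 30.2 × 580) = 63.6 mm.

a ≈ 63.6 mm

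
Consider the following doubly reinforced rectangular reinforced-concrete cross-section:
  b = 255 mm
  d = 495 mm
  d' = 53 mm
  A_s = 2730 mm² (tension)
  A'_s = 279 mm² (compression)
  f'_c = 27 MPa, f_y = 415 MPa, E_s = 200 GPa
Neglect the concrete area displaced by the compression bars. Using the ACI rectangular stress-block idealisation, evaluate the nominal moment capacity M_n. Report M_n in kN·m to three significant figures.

M_n ≈ 466 kN·m

Assume both tension and compression steel yield.
Net tension couple steel: A_s − A'_s = 2451 mm².
a = (A_s − A'_s) f_y / (0.85 f'_c b) = 1017165/(0.85 × 27 × 255) = 173.81 mm.
c = a/β₁ = 173.81/0.85 = 204.48 mm; ε'_s = 0.003(c − d')/c = 0.0022 ≥ f_y/E_s = 0.0021, so compression steel does yield.
M_n = (A_s − A'_s) f_y (d − a/2) + A'_s f_y (d − d') = [1017165 × (495 − 86.905) + 115785 × (495 − 53)] × 10⁻⁶ = 415.10 + 51.18 = 466.28 kN·m.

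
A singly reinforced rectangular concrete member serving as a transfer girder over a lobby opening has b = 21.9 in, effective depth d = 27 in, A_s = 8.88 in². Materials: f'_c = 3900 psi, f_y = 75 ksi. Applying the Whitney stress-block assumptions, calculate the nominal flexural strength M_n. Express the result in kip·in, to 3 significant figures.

T = A_s f_y = 8.88 × 75 = 666 kips.
a = T/(0.85 f'_c b) = 666/(0.85 × 3.9 × 21.9) = 9.174 in.
M_n = T(d − a/2) = 666 × (27 − 4.587) = 14927.1 kip·in.

M_n ≈ 14900 kip·in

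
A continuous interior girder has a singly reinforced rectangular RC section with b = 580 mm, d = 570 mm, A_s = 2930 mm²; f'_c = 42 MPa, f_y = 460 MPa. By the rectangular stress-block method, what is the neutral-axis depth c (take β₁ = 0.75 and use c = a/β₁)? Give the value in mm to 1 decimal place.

c ≈ 86.8 mm

T = A_s f_y = 2930 × 460 = 1347800 N = 1347.8 kN.
Setting C = 0.85 f'_c a b equal to T: a = 1347800/(0.85 × 42 × 580) = 65.092 mm.
With β₁ = 0.75, c = a/β₁ = 65.092/0.75 = 86.8 mm.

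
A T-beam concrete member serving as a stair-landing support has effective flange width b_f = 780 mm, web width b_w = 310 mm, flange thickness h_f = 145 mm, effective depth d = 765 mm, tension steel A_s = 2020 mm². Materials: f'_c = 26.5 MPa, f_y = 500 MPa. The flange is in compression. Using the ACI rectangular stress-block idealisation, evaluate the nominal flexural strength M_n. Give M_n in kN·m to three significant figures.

Tension: T = A_s f_y = 2020 × 500 = 1010000 N.
Try a within the flange: a = T/(0.85 f'_c b_f) = 1010000/(0.85 × 26.5 × 780) = 57.49 mm.
Since a = 57.49 ≤ h_f = 145 mm, the stress block lies entirely in the flange; analyse as a rectangular beam of width b_f.
M_n = T(d − a/2) = 1010000 × (765 − 28.745) = 743.62 × 10⁶ N·mm.
M_n = 743.62 kN·m.

M_n ≈ 744 kN·m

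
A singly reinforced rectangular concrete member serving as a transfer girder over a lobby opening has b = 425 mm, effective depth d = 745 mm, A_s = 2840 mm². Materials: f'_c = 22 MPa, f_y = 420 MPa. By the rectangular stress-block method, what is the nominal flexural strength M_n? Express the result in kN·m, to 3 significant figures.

M_n ≈ 799 kN·m

T = A_s f_y = 2840 × 420 = 1192800 N = 1192.8 kN.
From C = T: a = T/(0.85 f'_c b) = 1192800/(0.85 × 22 × 425) = 150.08 mm.
M_n = T(d − a/2) = 1192.8 kN × (745 − 75.04) mm = 799.13 kN·m.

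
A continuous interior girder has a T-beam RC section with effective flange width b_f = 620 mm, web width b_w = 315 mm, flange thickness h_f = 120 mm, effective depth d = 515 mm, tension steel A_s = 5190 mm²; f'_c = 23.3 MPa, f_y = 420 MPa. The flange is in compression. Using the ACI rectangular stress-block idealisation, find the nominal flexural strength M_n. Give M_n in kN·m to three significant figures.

M_n ≈ 909 kN·m

Tension: T = A_s f_y = 5190 × 420 = 2179800 N.
Try a within the flange: a = T/(0.85 f'_c b_f) = 2179800/(0.85 × 23.3 × 620) = 177.52 mm.
a = 177.52 > h_f = 120 mm: the block extends into the web. Split into flange-overhang and web parts.
C_f = 0.85 f'_c (b_f − b_w) h_f = 0.85 × 23.3 × (620 − 315) × 120 = 724863 N.
Remaining web compression depth: a_w = (T − C_f)/(0.85 f'_c b_w) = (2179800 − 724863)/(0.85 × 23.3 × 315) = 233.22 mm.
M_n = C_f(d − h_f/2) + (T − C_f)(d − a_w/2) = 724863 × (515 − 60) + 1454937 × (515 − 116.61) = 329.81 + 579.63 = 909.44 × 10⁶ N·mm.
M_n = 909.44 kN·m.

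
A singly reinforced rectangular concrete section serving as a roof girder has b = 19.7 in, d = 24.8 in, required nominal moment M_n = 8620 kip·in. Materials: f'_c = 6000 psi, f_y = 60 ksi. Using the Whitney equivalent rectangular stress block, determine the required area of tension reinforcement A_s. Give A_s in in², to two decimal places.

A_s ≈ 6.27 in²

From M_n = 0.85 f'_c a b (d − a/2):
a = d − √(d² − 2M_n/(0.85 f'_c b)) = 24.8 − √(24.8² − 2 × 8620/(0.85 × 6 × 19.7)) = 3.742 in.
A_s = 0.85 f'_c a b / f_y = 0.85 × 6 × 3.742 × 19.7 / 60 = 6.266 in².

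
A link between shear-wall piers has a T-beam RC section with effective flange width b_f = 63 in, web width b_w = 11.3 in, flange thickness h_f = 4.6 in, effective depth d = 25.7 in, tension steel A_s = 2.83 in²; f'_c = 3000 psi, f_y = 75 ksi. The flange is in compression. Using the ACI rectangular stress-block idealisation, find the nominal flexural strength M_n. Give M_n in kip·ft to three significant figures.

Tension: T = A_s f_y = 2.83 × 75 = 212.25 kips.
Try a within the flange: a = T/(0.85 f'_c b_f) = 212.25/(0.85 × 3 × 63) = 1.321 in.
Since a = 1.321 ≤ h_f = 4.6 in, the stress block lies entirely in the flange; analyse as a rectangular beam of width b_f.
M_n = T(d − a/2) = 212.25 × (25.7 − 0.6605) = 5314.6 kip·in.
M_n = 5314.6/12 = 442.88 kip·ft.

M_n ≈ 443 kip·ft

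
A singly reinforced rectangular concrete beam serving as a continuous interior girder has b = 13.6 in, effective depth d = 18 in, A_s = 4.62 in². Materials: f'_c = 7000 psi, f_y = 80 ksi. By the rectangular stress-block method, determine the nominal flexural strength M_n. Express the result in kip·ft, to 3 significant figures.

T = A_s f_y = 4.62 × 80 = 369.6 kips.
a = T/(0.85 f'_c b) = 369.6/(0.85 × 7 × 13.6) = 4.567 in.
M_n = T(d − a/2) = 369.6 × (18 − 2.2835) = 5808.8 kip·in = 5808.8/12 = 484.07 kip·ft.

M_n ≈ 484 kip·ft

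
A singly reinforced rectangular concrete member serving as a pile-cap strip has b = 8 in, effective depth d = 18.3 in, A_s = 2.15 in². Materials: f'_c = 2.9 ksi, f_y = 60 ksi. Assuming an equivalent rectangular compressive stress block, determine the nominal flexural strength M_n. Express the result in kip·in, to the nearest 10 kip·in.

M_n ≈ 1940 kip·in

T = A_s f_y = 2.15 × 60 = 129 kips.
a = T/(0.85 f'_c b) = 129/(0.85 × 2.9 × 8) = 6.542 in.
M_n = T(d − a/2) = 129 × (18.3 − 3.271) = 1938.7 kip·in.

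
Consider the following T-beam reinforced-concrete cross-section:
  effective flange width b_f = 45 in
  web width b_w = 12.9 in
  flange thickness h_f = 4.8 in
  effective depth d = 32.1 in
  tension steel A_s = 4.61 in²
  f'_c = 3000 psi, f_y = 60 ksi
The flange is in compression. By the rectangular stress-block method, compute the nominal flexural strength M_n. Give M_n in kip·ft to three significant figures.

Tension: T = A_s f_y = 4.61 × 60 = 276.6 kips.
Try a within the flange: a = T/(0.85 f'_c b_f) = 276.6/(0.85 × 3 × 45) = 2.410 in.
Since a = 2.410 ≤ h_f = 4.8 in, the stress block lies entirely in the flange; analyse as a rectangular beam of width b_f.
M_n = T(d − a/2) = 276.6 × (32.1 − 1.205) = 8545.6 kip·in.
M_n = 8545.6/12 = 712.13 kip·ft.

M_n ≈ 712 kip·ft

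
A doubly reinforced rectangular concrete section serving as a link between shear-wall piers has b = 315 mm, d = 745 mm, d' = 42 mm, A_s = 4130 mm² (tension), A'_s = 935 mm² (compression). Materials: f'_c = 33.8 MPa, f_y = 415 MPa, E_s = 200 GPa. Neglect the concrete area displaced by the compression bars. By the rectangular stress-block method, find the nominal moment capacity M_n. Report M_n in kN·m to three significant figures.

M_n ≈ 1160 kN·m

Assume both tension and compression steel yield.
Net tension couple steel: A_s − A'_s = 3195 mm².
a = (A_s − A'_s) f_y / (0.85 f'_c b) = 1325925/(0.85 × 33.8 × 315) = 146.51 mm.
c = a/β₁ = 146.51/0.809 = 181.10 mm; ε'_s = 0.003(c − d')/c = 0.0023 ≥ f_y/E_s = 0.0021, so compression steel does yield.
M_n = (A_s − A'_s) f_y (d − a/2) + A'_s f_y (d − d') = [1325925 × (745 − 73.255) + 388025 × (745 − 42)] × 10⁻⁶ = 890.68 + 272.78 = 1163.46 kN·m.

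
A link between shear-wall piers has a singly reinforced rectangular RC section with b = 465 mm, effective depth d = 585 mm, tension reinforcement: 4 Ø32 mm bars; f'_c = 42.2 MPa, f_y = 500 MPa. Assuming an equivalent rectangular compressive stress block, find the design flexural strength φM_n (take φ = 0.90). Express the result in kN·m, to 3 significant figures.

φM_n ≈ 777 kN·m

A_s = 4 × 804 = 3216 mm².
T = A_s f_y = 3216 × 500 = 1608000 N = 1608 kN.
From C = T: a = T/(0.85 f'_c b) = 1608000/(0.85 × 42.2 × 465) = 96.41 mm.
M_n = T(d − a/2) = 1608 kN × (585 − 48.205) mm = 863.17 kN·m.
φM_n = 0.90 × 863.17 = 776.85 kN·m.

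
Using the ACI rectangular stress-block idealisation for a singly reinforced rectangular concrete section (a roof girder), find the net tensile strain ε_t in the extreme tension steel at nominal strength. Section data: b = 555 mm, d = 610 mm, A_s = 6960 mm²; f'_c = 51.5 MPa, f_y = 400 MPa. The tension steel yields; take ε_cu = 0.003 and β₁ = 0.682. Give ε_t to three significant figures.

ε_t ≈ 0.00789

a = A_s f_y/(0.85 f'_c b) = 114.59 mm.
β₁ = 0.682, so c = a/β₁ = 114.59/0.682 = 168.02 mm.
From the linear strain diagram with ε_cu = 0.003: ε_t = 0.003 (d − c)/c = 0.003 × (610 − 168.02)/168.02 = 0.00789.
Since ε_t ≥ 0.005, the section is tension-controlled.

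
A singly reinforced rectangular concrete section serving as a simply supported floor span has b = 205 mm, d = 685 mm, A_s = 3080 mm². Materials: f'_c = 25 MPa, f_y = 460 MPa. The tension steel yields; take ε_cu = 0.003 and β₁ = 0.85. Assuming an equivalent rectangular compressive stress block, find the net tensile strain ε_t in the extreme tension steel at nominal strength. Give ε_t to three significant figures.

a = A_s f_y/(0.85 f'_c b) = 325.23 mm.
β₁ = 0.85, so c = a/β₁ = 325.23/0.85 = 382.62 mm.
From the linear strain diagram with ε_cu = 0.003: ε_t = 0.003 (d − c)/c = 0.003 × (685 − 382.62)/382.62 = 0.00237.
ε_t < 0.004 — the section is over-reinforced for flexure under ACI limits.

ε_t ≈ 0.00237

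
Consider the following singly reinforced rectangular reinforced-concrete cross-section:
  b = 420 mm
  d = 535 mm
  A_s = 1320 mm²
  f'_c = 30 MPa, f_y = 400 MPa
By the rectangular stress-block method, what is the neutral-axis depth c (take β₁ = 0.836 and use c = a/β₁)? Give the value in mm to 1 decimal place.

c ≈ 59.0 mm

T = A_s f_y = 1320 × 400 = 528000 N = 528 kN.
Setting C = 0.85 f'_c a b equal to T: a = 528000/(0.85 × 30 × 420) = 49.300 mm.
With β₁ = 0.836, c = a/β₁ = 49.300/0.836 = 59.0 mm.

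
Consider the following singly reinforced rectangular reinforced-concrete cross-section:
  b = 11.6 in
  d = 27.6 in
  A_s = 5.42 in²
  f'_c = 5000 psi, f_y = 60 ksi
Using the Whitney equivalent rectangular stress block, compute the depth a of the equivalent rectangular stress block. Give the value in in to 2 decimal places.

a ≈ 6.60 in

T = A_s f_y = 5.42 × 60 = 325.2 kips.
a = T/(0.85 f'_c b) = 325.2/(0.85 × 5 × 11.6) = 6.60 in.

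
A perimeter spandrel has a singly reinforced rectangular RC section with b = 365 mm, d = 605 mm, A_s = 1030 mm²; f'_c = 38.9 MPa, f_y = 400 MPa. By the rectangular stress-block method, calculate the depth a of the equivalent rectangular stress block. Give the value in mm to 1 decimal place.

T = A_s f_y = 1030 × 400 = 412000 N = 412 kN.
Setting C = 0.85 f'_c a b equal to T: a = 412000/(0.85 × 38.9 × 365) = 34.1 mm.

a ≈ 34.1 mm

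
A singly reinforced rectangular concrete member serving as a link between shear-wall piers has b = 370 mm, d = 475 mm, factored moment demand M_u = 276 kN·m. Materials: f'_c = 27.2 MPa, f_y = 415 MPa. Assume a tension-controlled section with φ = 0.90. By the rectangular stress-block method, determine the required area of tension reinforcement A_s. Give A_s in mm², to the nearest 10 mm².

A_s ≈ 1700 mm²

M_n = M_u/φ = 276/0.90 = 306.667 kN·m.
With M_n = 0.85 f'_c a b (d − a/2), solve the quadratic for a:
a = d − √(d² − 2M_n/(0.85 f'_c b)) = 475 − √(475² − 2 × 306.667×10⁶/(0.85 × 27.2 × 370)) = 82.66 mm.
A_s = 0.85 f'_c a b / f_y = 0.85 × 27.2 × 82.66 × 370 / 415 = 1703.9 mm².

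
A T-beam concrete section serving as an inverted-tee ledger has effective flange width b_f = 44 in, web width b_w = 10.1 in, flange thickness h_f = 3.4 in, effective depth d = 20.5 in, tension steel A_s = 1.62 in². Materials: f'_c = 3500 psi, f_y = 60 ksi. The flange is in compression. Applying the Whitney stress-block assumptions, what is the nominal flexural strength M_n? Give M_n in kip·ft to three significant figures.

Tension: T = A_s f_y = 1.62 × 60 = 97.2 kips.
Try a within the flange: a = T/(0.85 f'_c b_f) = 97.2/(0.85 × 3.5 × 44) = 0.743 in.
Since a = 0.743 ≤ h_f = 3.4 in, the stress block lies entirely in the flange; analyse as a rectangular beam of width b_f.
M_n = T(d − a/2) = 97.2 × (20.5 − 0.3715) = 1956.5 kip·in.
M_n = 1956.5/12 = 163.04 kip·ft.

M_n ≈ 163 kip·ft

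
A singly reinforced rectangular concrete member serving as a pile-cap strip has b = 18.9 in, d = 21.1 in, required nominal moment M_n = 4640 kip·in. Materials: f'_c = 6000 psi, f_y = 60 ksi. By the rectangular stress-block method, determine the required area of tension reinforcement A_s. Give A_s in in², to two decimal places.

From M_n = 0.85 f'_c a b (d − a/2):
a = d − √(d² − 2M_n/(0.85 f'_c b)) = 21.1 − √(21.1² − 2 × 4640/(0.85 × 6 × 18.9)) = 2.420 in.
A_s = 0.85 f'_c a b / f_y = 0.85 × 6 × 2.420 × 18.9 / 60 = 3.888 in².

A_s ≈ 3.89 in²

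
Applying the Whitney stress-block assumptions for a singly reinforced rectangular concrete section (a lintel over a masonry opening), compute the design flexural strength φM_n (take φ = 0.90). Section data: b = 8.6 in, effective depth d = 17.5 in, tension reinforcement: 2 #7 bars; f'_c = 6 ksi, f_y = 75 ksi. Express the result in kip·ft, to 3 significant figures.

A_s = 2 × 0.6 = 1.2 in².
T = A_s f_y = 1.2 × 75 = 90 kips.
a = T/(0.85 f'_c b) = 90/(0.85 × 6 × 8.6) = 2.052 in.
M_n = T(d − a/2) = 90 × (17.5 − 1.026) = 1482.7 kip·in = 1482.7/12 = 123.56 kip·ft.
φM_n = 0.90 × 123.56 = 111.20 kip·ft.

φM_n ≈ 111 kip·ft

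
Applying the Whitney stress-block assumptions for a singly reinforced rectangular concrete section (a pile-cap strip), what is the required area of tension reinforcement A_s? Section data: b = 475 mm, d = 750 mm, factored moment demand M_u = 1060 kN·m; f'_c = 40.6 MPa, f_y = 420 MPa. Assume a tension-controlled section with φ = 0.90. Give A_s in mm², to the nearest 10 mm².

A_s ≈ 4010 mm²

M_n = M_u/φ = 1060/0.90 = 1177.78 kN·m.
With M_n = 0.85 f'_c a b (d − a/2), solve the quadratic for a:
a = d − √(d² − 2M_n/(0.85 f'_c b)) = 750 − √(750² − 2 × 1177.78×10⁶/(0.85 × 40.6 × 475)) = 102.85 mm.
A_s = 0.85 f'_c a b / f_y = 0.85 × 40.6 × 102.85 × 475 / 420 = 4014.1 mm².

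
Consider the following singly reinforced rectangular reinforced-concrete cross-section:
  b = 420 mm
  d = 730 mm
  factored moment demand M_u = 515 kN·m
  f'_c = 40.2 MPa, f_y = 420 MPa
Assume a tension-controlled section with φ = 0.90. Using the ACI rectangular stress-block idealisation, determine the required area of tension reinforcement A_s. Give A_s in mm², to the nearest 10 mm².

M_n = M_u/φ = 515/0.90 = 572.222 kN·m.
With M_n = 0.85 f'_c a b (d − a/2), solve the quadratic for a:
a = d − √(d² − 2M_n/(0.85 f'_c b)) = 730 − √(730² − 2 × 572.222×10⁶/(0.85 × 40.2 × 420)) = 56.83 mm.
A_s = 0.85 f'_c a b / f_y = 0.85 × 40.2 × 56.83 × 420 / 420 = 1941.9 mm².

A_s ≈ 1940 mm²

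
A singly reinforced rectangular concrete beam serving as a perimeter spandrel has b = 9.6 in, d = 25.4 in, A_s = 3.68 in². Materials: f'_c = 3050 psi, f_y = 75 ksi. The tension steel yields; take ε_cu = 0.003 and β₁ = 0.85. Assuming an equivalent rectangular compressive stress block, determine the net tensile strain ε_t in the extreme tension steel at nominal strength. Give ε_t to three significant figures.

a = A_s f_y/(0.85 f'_c b) = 11.090 in.
β₁ = 0.85, so c = a/β₁ = 11.090/0.85 = 13.047 in.
From the linear strain diagram with ε_cu = 0.003: ε_t = 0.003 (d − c)/c = 0.003 × (25.4 − 13.047)/13.047 = 0.00284.
ε_t < 0.004 — the section is over-reinforced for flexure under ACI limits.

ε_t ≈ 0.00284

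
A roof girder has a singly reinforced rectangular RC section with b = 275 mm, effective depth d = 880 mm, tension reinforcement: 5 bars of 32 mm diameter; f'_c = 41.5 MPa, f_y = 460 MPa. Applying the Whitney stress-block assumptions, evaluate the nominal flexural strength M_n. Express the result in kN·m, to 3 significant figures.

M_n ≈ 1450 kN·m

A_s = 5 × 804 = 4020 mm².
T = A_s f_y = 4020 × 460 = 1849200 N = 1849.2 kN.
From C = T: a = T/(0.85 f'_c b) = 1849200/(0.85 × 41.5 × 275) = 190.63 mm.
M_n = T(d − a/2) = 1849.2 kN × (880 − 95.315) mm = 1451.04 kN·m.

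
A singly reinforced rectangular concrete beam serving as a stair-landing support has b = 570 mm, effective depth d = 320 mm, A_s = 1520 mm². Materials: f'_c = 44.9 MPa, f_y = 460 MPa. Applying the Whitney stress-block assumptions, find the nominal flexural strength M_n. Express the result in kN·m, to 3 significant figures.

T = A_s f_y = 1520 × 460 = 699200 N = 699.2 kN.
From C = T: a = T/(0.85 f'_c b) = 699200/(0.85 × 44.9 × 570) = 32.14 mm.
M_n = T(d − a/2) = 699.2 kN × (320 − 16.07) mm = 212.51 kN·m.

M_n ≈ 213 kN·m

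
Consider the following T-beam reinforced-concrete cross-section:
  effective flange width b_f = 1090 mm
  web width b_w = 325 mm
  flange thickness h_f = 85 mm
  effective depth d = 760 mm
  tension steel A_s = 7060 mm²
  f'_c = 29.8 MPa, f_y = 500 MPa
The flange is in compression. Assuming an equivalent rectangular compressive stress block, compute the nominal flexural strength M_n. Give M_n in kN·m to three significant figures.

M_n ≈ 2400 kN·m

Tension: T = A_s f_y = 7060 × 500 = 3530000 N.
Try a within the flange: a = T/(0.85 f'_c b_f) = 3530000/(0.85 × 29.8 × 1090) = 127.85 mm.
a = 127.85 > h_f = 85 mm: the block extends into the web. Split into flange-overhang and web parts.
C_f = 0.85 f'_c (b_f − b_w) h_f = 0.85 × 29.8 × (1090 − 325) × 85 = 1647083 N.
Remaining web compression depth: a_w = (T − C_f)/(0.85 f'_c b_w) = (3530000 − 1647083)/(0.85 × 29.8 × 325) = 228.72 mm.
M_n = C_f(d − h_f/2) + (T − C_f)(d − a_w/2) = 1647083 × (760 − 42.5) + 1882917 × (760 − 114.36) = 1181.78 + 1215.69 = 2397.47 × 10⁶ N·mm.
M_n = 2397.47 kN·m.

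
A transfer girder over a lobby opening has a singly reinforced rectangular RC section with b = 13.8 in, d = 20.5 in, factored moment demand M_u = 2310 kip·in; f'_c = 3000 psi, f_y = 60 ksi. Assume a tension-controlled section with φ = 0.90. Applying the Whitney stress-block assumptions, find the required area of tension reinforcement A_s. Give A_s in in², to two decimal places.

M_n = M_u/φ = 2310/0.90 = 2566.67 kip·in.
From M_n = 0.85 f'_c a b (d − a/2):
a = d − √(d² − 2M_n/(0.85 f'_c b)) = 20.5 − √(20.5² − 2 × 2566.67/(0.85 × 3 × 13.8)) = 3.936 in.
A_s = 0.85 f'_c a b / f_y = 0.85 × 3 × 3.936 × 13.8 / 60 = 2.308 in².

A_s ≈ 2.31 in²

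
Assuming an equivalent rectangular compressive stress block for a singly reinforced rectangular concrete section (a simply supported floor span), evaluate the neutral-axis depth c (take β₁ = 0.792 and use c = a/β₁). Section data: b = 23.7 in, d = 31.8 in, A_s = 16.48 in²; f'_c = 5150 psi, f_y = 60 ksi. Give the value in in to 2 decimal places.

T = A_s f_y = 16.48 × 60 = 988.8 kips.
a = T/(0.85 f'_c b) = 988.8/(0.85 × 5.15 × 23.7) = 9.5309 in.
With β₁ = 0.792, c = a/β₁ = 9.5309/0.792 = 12.03 in.

c ≈ 12.03 in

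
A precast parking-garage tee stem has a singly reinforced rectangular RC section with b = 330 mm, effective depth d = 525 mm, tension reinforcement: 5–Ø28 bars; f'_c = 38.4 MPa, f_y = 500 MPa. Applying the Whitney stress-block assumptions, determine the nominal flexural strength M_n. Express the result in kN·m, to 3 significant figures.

A_s = 5 × 616 = 3080 mm².
T = A_s f_y = 3080 × 500 = 1540000 N = 1540 kN.
From C = T: a = T/(0.85 f'_c b) = 1540000/(0.85 × 38.4 × 330) = 142.97 mm.
M_n = T(d − a/2) = 1540 kN × (525 − 71.485) mm = 698.41 kN·m.

M_n ≈ 698 kN·m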